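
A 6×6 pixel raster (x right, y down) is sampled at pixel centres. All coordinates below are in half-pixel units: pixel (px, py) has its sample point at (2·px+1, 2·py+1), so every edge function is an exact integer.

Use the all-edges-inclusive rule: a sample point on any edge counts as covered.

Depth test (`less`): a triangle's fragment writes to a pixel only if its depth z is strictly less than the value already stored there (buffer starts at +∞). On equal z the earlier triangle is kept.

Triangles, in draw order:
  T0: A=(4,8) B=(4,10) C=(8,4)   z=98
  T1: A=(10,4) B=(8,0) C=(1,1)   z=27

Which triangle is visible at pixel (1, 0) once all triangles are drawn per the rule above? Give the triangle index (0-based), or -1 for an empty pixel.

T0:
  2·area = 8  (B↔C swapped to make it positive)
  edge (4, 8)→(8, 4): d=(4,-4) inclusive
  edge (8, 4)→(4, 10): d=(-4,6) inclusive
  edge (4, 10)→(4, 8): d=(0,-2) inclusive
    (5,0)@(11, 1): e=[0,-6,14] → ·  [on edge]
    (4,1)@(9, 3): e=[0,-2,10] → ·  [on edge]
    (3,2)@(7, 5): e=[0,2,6] → #  [on edge]
    (4,2)@(9, 5): e=[8,-10,10] → ·
    (2,3)@(5, 7): e=[0,6,2] → #  [on edge]
    (3,3)@(7, 7): e=[8,-6,6] → ·
    (1,4)@(3, 9): e=[0,10,-2] → ·  [on edge]
    (2,4)@(5, 9): e=[8,-2,2] → ·
    (0,5)@(1, 11): e=[0,14,-6] → ·  [on edge]
  covered (2 px):
    · · · · · ·
    · · · · · ·
    · · · # · ·
    · · # · · ·
    · · · · · ·
    · · · · · ·
T1:
  2·area = 30  (B↔C swapped to make it positive)
  edge (10, 4)→(1, 1): d=(-9,-3) inclusive
  edge (1, 1)→(8, 0): d=(7,-1) inclusive
  edge (8, 0)→(10, 4): d=(2,4) inclusive
    (0,0)@(1, 1): e=[0,0,30] → #  [on edge]
    (1,0)@(3, 1): e=[6,2,22] → #
    (2,0)@(5, 1): e=[12,4,14] → #
    (3,0)@(7, 1): e=[18,6,6] → #
    (4,0)@(9, 1): e=[24,8,-2] → ·
    (0,1)@(1, 3): e=[-18,14,34] → ·
    (1,1)@(3, 3): e=[-12,16,26] → ·
    (2,1)@(5, 3): e=[-6,18,18] → ·
    (3,1)@(7, 3): e=[0,20,10] → #  [on edge]
    (4,1)@(9, 3): e=[6,22,2] → #
    (5,1)@(11, 3): e=[12,24,-6] → ·
    (3,2)@(7, 5): e=[-18,34,14] → ·
  covered (6 px):
    # # # # · ·
    · · · # # ·
    · · · · · ·
    · · · · · ·
    · · · · · ·
    · · · · · ·

Z-buffer (winner per pixel, '.' = empty):
  1 1 1 1 . .
  . . . 1 1 .
  . . . 0 . .
  . . 0 . . .
  . . . . . .
  . . . . . .

Answer: 1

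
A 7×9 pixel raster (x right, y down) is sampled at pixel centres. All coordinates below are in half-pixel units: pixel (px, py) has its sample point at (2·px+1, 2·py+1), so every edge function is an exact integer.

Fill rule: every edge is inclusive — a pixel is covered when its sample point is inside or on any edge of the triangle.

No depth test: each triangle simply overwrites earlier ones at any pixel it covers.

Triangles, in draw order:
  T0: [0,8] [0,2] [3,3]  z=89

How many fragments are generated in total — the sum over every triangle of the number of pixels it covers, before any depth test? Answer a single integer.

T0:
  2·area = 18
  edge (0, 8)→(0, 2): d=(0,-6) inclusive
  edge (0, 2)→(3, 3): d=(3,1) inclusive
  edge (3, 3)→(0, 8): d=(-3,5) inclusive
    (0,1)@(1, 3): e=[6,2,10] → #
    (1,1)@(3, 3): e=[18,0,0] → #  [on edge]
    (2,1)@(5, 3): e=[30,-2,-10] → ·
    (0,2)@(1, 5): e=[6,8,4] → #
    (1,2)@(3, 5): e=[18,6,-6] → ·
    (4,2)@(9, 5): e=[54,0,-36] → ·  [on edge]
    (0,3)@(1, 7): e=[6,14,-2] → ·
  covered (3 px):
    · · · · · · ·
    # # · · · · ·
    # · · · · · ·
    · · · · · · ·
    · · · · · · ·
    · · · · · · ·
    · · · · · · ·
    · · · · · · ·
    · · · · · · ·

Result: 3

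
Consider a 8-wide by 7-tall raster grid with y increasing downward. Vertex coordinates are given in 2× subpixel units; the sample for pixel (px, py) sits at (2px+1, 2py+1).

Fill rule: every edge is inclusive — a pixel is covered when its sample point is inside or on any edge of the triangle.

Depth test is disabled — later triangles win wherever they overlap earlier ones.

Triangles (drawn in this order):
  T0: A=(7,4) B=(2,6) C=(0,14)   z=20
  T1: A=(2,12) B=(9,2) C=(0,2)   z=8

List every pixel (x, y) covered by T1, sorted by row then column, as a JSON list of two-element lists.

T0:
  2·area = 36  (B↔C swapped to make it positive)
  edge (7, 4)→(0, 14): d=(-7,10) inclusive
  edge (0, 14)→(2, 6): d=(2,-8) inclusive
  edge (2, 6)→(7, 4): d=(5,-2) inclusive
    (2,2)@(5, 5): e=[13,22,1] → X
    (3,2)@(7, 5): e=[-7,38,5] → .
    (1,3)@(3, 7): e=[19,10,7] → X
    (2,3)@(5, 7): e=[-1,26,11] → .
    (1,4)@(3, 9): e=[5,14,17] → X
    (2,4)@(5, 9): e=[-15,30,21] → .
    (0,5)@(1, 11): e=[11,2,23] → X
    (1,5)@(3, 11): e=[-9,18,27] → .
    (0,6)@(1, 13): e=[-3,6,33] → .
  covered (4 px):
    . . . . . . . .
    . . . . . . . .
    . . X . . . . .
    . X . . . . . .
    . X . . . . . .
    X . . . . . . .
    . . . . . . . .
T1:
  2·area = 90  (B↔C swapped to make it positive)
  edge (2, 12)→(0, 2): d=(-2,-10) inclusive
  edge (0, 2)→(9, 2): d=(9,0) inclusive
  edge (9, 2)→(2, 12): d=(-7,10) inclusive
    (0,1)@(1, 3): e=[8,9,73] → X
    (1,1)@(3, 3): e=[28,9,53] → X
    (2,1)@(5, 3): e=[48,9,33] → X
    (3,1)@(7, 3): e=[68,9,13] → X
    (4,1)@(9, 3): e=[88,9,-7] → .
    (0,2)@(1, 5): e=[4,27,59] → X
    (3,2)@(7, 5): e=[64,27,-1] → .
    (0,3)@(1, 7): e=[0,45,45] → X  [on edge]
    (3,3)@(7, 7): e=[60,45,-15] → .
    (0,4)@(1, 9): e=[-4,63,31] → .
    (1,4)@(3, 9): e=[16,63,11] → X
    (2,4)@(5, 9): e=[36,63,-9] → .
  covered (11 px):
    . . . . . . . .
    X X X X . . . .
    X X X . . . . .
    X X X . . . . .
    . X . . . . . .
    . . . . . . . .
    . . . . . . . .

Answer: [[0,1],[1,1],[2,1],[3,1],[0,2],[1,2],[2,2],[0,3],[1,3],[2,3],[1,4]]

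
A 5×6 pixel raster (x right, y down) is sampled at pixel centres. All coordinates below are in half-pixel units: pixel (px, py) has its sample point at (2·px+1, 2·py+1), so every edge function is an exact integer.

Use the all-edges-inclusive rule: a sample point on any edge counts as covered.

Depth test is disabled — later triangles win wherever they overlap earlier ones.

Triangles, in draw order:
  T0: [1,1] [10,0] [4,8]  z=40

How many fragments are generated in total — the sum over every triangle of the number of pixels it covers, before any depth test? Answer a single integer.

T0:
  2·area = 66
  edge (1, 1)→(10, 0): d=(9,-1) inclusive
  edge (10, 0)→(4, 8): d=(-6,8) inclusive
  edge (4, 8)→(1, 1): d=(-3,-7) inclusive
    (0,0)@(1, 1): e=[0,66,0] → X  [on edge]
    (1,0)@(3, 1): e=[2,50,14] → X
    (2,0)@(5, 1): e=[4,34,28] → X
    (3,0)@(7, 1): e=[6,18,42] → X
    (4,0)@(9, 1): e=[8,2,56] → X
    (0,1)@(1, 3): e=[18,54,-6] → .
    (1,1)@(3, 3): e=[20,38,8] → X
    (4,1)@(9, 3): e=[26,-10,50] → .
    (1,2)@(3, 5): e=[38,26,2] → X
    (3,2)@(7, 5): e=[42,-6,30] → .
    (1,3)@(3, 7): e=[56,14,-4] → .
    (2,3)@(5, 7): e=[58,-2,10] → .
  covered (10 px):
    X X X X X
    . X X X .
    . X X . .
    . . . . .
    . . . . .
    . . . . .

Result: 10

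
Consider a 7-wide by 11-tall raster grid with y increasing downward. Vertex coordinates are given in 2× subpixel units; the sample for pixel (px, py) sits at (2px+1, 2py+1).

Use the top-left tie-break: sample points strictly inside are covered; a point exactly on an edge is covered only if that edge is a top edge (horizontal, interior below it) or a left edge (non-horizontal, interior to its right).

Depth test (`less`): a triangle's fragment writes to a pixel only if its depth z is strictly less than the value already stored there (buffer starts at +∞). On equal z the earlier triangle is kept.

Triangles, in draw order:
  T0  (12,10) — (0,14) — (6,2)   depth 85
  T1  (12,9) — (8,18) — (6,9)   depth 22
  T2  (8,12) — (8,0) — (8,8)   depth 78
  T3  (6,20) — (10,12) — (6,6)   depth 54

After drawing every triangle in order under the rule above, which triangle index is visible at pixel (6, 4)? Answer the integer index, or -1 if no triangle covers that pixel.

T0:
  2·area = 120
  edge (12, 10)→(0, 14): d=(-12,4) right/bottom  bias=-1
  edge (0, 14)→(6, 2): d=(6,-12) top-left  bias=+0
  edge (6, 2)→(12, 10): d=(6,8) right/bottom  bias=-1
    (2,2)@(5, 5): e=[88,6,26] → █
    (3,2)@(7, 5): e=[80,30,10] → █
    (4,2)@(9, 5): e=[72,54,-6] → ·
    (2,3)@(5, 7): e=[64,18,38] → █
    (4,3)@(9, 7): e=[48,66,6] → █
    (5,3)@(11, 7): e=[40,90,-10] → ·
    (1,4)@(3, 9): e=[48,6,66] → █
    (5,4)@(11, 9): e=[16,102,2] → █
    (6,4)@(13, 9): e=[8,126,-14] → ·
    (1,5)@(3, 11): e=[24,18,78] → █
    (4,5)@(9, 11): e=[0,90,30] → ·  [on edge]
    (5,5)@(11, 11): e=[-8,114,14] → ·
    (1,6)@(3, 13): e=[0,30,90] → ·  [on edge]
  covered (14 px):
    · · · · · · ·
    · · · · · · ·
    · · █ █ · · ·
    · · █ █ █ · ·
    · █ █ █ █ █ ·
    · █ █ █ · · ·
    █ · · · · · ·
    · · · · · · ·
    · · · · · · ·
    · · · · · · ·
    · · · · · · ·
T1:
  2·area = 54
  edge (12, 9)→(8, 18): d=(-4,9) right/bottom  bias=-1
  edge (8, 18)→(6, 9): d=(-2,-9) top-left  bias=+0
  edge (6, 9)→(12, 9): d=(6,0) top-left  bias=+0
    (0,4)@(1, 9): e=[99,-45,0] → ·  [on edge]
    (1,4)@(3, 9): e=[81,-27,0] → ·  [on edge]
    (2,4)@(5, 9): e=[63,-9,0] → ·  [on edge]
    (3,4)@(7, 9): e=[45,9,0] → █  [on edge]
    (4,4)@(9, 9): e=[27,27,0] → █  [on edge]
    (5,4)@(11, 9): e=[9,45,0] → █  [on edge]
    (6,4)@(13, 9): e=[-9,63,0] → ·  [on edge]
    (3,5)@(7, 11): e=[37,5,12] → █
    (6,5)@(13, 11): e=[-17,59,12] → ·
    (3,6)@(7, 13): e=[29,1,24] → █
    (5,6)@(11, 13): e=[-7,37,24] → ·
    (3,7)@(7, 15): e=[21,-3,36] → ·
  covered (9 px):
    · · · · · · ·
    · · · · · · ·
    · · · · · · ·
    · · · · · · ·
    · · · █ █ █ ·
    · · · █ █ █ ·
    · · · █ █ · ·
    · · · · █ · ·
    · · · · · · ·
    · · · · · · ·
    · · · · · · ·
T2:
  degenerate (2·area = 0) — covers nothing
T3:
  2·area = 56  (B↔C swapped to make it positive)
  edge (6, 20)→(6, 6): d=(0,-14) top-left  bias=+0
  edge (6, 6)→(10, 12): d=(4,6) right/bottom  bias=-1
  edge (10, 12)→(6, 20): d=(-4,8) right/bottom  bias=-1
    (3,4)@(7, 9): e=[14,6,36] → █
    (4,4)@(9, 9): e=[42,-6,20] → ·
    (3,5)@(7, 11): e=[14,14,28] → █
    (4,5)@(9, 11): e=[42,2,12] → █
    (5,5)@(11, 11): e=[70,-10,-4] → ·
    (3,6)@(7, 13): e=[14,22,20] → █
    (5,6)@(11, 13): e=[70,-2,-12] → ·
    (3,7)@(7, 15): e=[14,30,12] → █
    (4,7)@(9, 15): e=[42,18,-4] → ·
    (3,8)@(7, 17): e=[14,38,4] → █
    (4,8)@(9, 17): e=[42,26,-12] → ·
    (3,9)@(7, 19): e=[14,46,-4] → ·
  covered (7 px):
    · · · · · · ·
    · · · · · · ·
    · · · · · · ·
    · · · · · · ·
    · · · █ · · ·
    · · · █ █ · ·
    · · · █ █ · ·
    · · · █ · · ·
    · · · █ · · ·
    · · · · · · ·
    · · · · · · ·

Z-buffer (winner per pixel, '.' = empty):
  . . . . . . .
  . . . . . . .
  . . 0 0 . . .
  . . 0 0 0 . .
  . 0 0 1 1 1 .
  . 0 0 1 1 1 .
  0 . . 1 1 . .
  . . . 3 1 . .
  . . . 3 . . .
  . . . . . . .
  . . . . . . .

Result: -1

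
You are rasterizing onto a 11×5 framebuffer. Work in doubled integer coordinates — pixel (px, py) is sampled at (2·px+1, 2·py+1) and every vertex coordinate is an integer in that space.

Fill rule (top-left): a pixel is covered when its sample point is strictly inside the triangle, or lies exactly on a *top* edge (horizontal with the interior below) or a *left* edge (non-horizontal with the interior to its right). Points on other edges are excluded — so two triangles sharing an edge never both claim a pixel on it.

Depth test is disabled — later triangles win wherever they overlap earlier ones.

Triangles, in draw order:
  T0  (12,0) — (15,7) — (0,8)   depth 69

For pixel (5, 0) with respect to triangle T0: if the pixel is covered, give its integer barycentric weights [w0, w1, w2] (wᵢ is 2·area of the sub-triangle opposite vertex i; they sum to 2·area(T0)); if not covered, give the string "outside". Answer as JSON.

T0:
  2·area = 108
  edge (12, 0)→(15, 7): d=(3,7) right/bottom  bias=-1
  edge (15, 7)→(0, 8): d=(-15,1) right/bottom  bias=-1
  edge (0, 8)→(12, 0): d=(12,-8) top-left  bias=+0
    (5,0)@(11, 1): e=[10,94,4] → X
    (6,0)@(13, 1): e=[-4,92,20] → .
    (4,1)@(9, 3): e=[30,66,12] → X
    (6,1)@(13, 3): e=[2,62,44] → X
    (7,1)@(15, 3): e=[-12,60,60] → .
    (2,2)@(5, 5): e=[64,40,4] → X
    (3,2)@(7, 5): e=[50,38,20] → X
    (7,2)@(15, 5): e=[-6,30,84] → .
    (1,3)@(3, 7): e=[84,12,12] → X
    (7,3)@(15, 7): e=[0,0,108] → .  [on edge]
    (1,4)@(3, 9): e=[90,-18,36] → .
    (2,4)@(5, 9): e=[76,-20,52] → .
  covered (15 px):
    . . . . . X . . . . .
    . . . . X X X . . . .
    . . X X X X X . . . .
    . X X X X X X . . . .
    . . . . . . . . . . .

Final: [94,4,10]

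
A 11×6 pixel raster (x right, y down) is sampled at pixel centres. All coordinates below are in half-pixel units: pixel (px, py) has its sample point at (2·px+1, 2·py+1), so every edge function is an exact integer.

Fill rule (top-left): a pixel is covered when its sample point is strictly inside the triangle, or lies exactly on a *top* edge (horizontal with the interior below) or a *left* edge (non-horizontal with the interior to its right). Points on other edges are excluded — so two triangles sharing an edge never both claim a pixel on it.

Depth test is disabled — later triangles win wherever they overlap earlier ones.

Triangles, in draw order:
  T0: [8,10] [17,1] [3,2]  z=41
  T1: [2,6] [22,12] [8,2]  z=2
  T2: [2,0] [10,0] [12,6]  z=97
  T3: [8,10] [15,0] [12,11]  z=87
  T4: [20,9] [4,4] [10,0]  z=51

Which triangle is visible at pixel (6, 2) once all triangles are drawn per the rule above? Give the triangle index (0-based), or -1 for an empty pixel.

T0:
  2·area = 117  (B↔C swapped to make it positive)
  edge (8, 10)→(3, 2): d=(-5,-8) top-left  bias=+0
  edge (3, 2)→(17, 1): d=(14,-1) top-left  bias=+0
  edge (17, 1)→(8, 10): d=(-9,9) right/bottom  bias=-1
    (8,0)@(17, 1): e=[117,0,0] → .  [on edge]
    (2,1)@(5, 3): e=[11,16,90] → X
    (3,1)@(7, 3): e=[27,18,72] → X
    (4,1)@(9, 3): e=[43,20,54] → X
    (5,1)@(11, 3): e=[59,22,36] → X
    (6,1)@(13, 3): e=[75,24,18] → X
    (7,1)@(15, 3): e=[91,26,0] → .  [on edge]
    (2,2)@(5, 5): e=[1,44,72] → X
    (6,2)@(13, 5): e=[65,52,0] → .  [on edge]
    (2,3)@(5, 7): e=[-9,72,54] → .
    (3,3)@(7, 7): e=[7,74,36] → X
    (5,3)@(11, 7): e=[39,78,0] → .  [on edge]
    (4,4)@(9, 9): e=[13,104,0] → .  [on edge]
    (3,5)@(7, 11): e=[-13,130,0] → .  [on edge]
  covered (11 px):
    . . . . . . . . . . .
    . . X X X X X . . . .
    . . X X X X . . . . .
    . . . X X . . . . . .
    . . . . . . . . . . .
    . . . . . . . . . . .
T1:
  2·area = 116  (B↔C swapped to make it positive)
  edge (2, 6)→(8, 2): d=(6,-4) top-left  bias=+0
  edge (8, 2)→(22, 12): d=(14,10) right/bottom  bias=-1
  edge (22, 12)→(2, 6): d=(-20,-6) top-left  bias=+0
    (3,1)@(7, 3): e=[2,24,90] → X
    (4,1)@(9, 3): e=[10,4,102] → X
    (5,1)@(11, 3): e=[18,-16,114] → .
    (2,2)@(5, 5): e=[6,72,38] → X
    (5,2)@(11, 5): e=[30,12,74] → X
    (6,2)@(13, 5): e=[38,-8,86] → .
    (2,3)@(5, 7): e=[18,100,-2] → .
    (3,3)@(7, 7): e=[26,80,10] → X
    (6,3)@(13, 7): e=[50,20,46] → X
    (7,3)@(15, 7): e=[58,0,58] → .  [on edge]
    (3,4)@(7, 9): e=[38,108,-30] → .
    (4,4)@(9, 9): e=[46,88,-18] → .
  covered (14 px):
    . . . . . . . . . . .
    . . . X X . . . . . .
    . . X X X X . . . . .
    . . . X X X X . . . .
    . . . . . . X X X . .
    . . . . . . . . . X .
T2:
  2·area = 48
  edge (2, 0)→(10, 0): d=(8,0) top-left  bias=+0
  edge (10, 0)→(12, 6): d=(2,6) right/bottom  bias=-1
  edge (12, 6)→(2, 0): d=(-10,-6) top-left  bias=+0
    (2,0)@(5, 1): e=[8,32,8] → X
    (3,0)@(7, 1): e=[8,20,20] → X
    (4,0)@(9, 1): e=[8,8,32] → X
    (5,0)@(11, 1): e=[8,-4,44] → .
    (2,1)@(5, 3): e=[24,36,-12] → .
    (3,1)@(7, 3): e=[24,24,0] → X  [on edge]
    (5,1)@(11, 3): e=[24,0,24] → .  [on edge]
    (3,2)@(7, 5): e=[40,28,-20] → .
    (4,2)@(9, 5): e=[40,16,-8] → .
    (5,2)@(11, 5): e=[40,4,4] → X
    (6,2)@(13, 5): e=[40,-8,16] → .
    (5,3)@(11, 7): e=[56,8,-16] → .
    (6,4)@(13, 9): e=[72,0,-24] → .  [on edge]
    (8,4)@(17, 9): e=[72,-24,0] → .  [on edge]
  covered (6 px):
    . . X X X . . . . . .
    . . . X X . . . . . .
    . . . . . X . . . . .
    . . . . . . . . . . .
    . . . . . . . . . . .
    . . . . . . . . . . .
T3:
  2·area = 47
  edge (8, 10)→(15, 0): d=(7,-10) top-left  bias=+0
  edge (15, 0)→(12, 11): d=(-3,11) right/bottom  bias=-1
  edge (12, 11)→(8, 10): d=(-4,-1) top-left  bias=+0
    (6,1)@(13, 3): e=[1,13,33] → X
    (7,1)@(15, 3): e=[21,-9,35] → .
    (6,2)@(13, 5): e=[15,7,25] → X
    (7,2)@(15, 5): e=[35,-15,27] → .
    (5,3)@(11, 7): e=[9,23,15] → X
    (7,3)@(15, 7): e=[49,-21,19] → .
    (4,4)@(9, 9): e=[3,39,5] → X
    (6,4)@(13, 9): e=[43,-5,9] → .
    (4,5)@(9, 11): e=[17,33,-3] → .
    (5,5)@(11, 11): e=[37,11,-1] → .
  covered (6 px):
    . . . . . . . . . . .
    . . . . . . X . . . .
    . . . . . . X . . . .
    . . . . . X X . . . .
    . . . . X X . . . . .
    . . . . . . . . . . .
T4:
  2·area = 94
  edge (20, 9)→(4, 4): d=(-16,-5) top-left  bias=+0
  edge (4, 4)→(10, 0): d=(6,-4) top-left  bias=+0
  edge (10, 0)→(20, 9): d=(10,9) right/bottom  bias=-1
    (4,0)@(9, 1): e=[73,2,19] → X
    (5,0)@(11, 1): e=[83,10,1] → X
    (6,0)@(13, 1): e=[93,18,-17] → .
    (3,1)@(7, 3): e=[31,6,57] → X
    (6,1)@(13, 3): e=[61,30,3] → X
    (7,1)@(15, 3): e=[71,38,-15] → .
    (3,2)@(7, 5): e=[-1,18,77] → .
    (4,2)@(9, 5): e=[9,26,59] → X
    (7,2)@(15, 5): e=[39,50,5] → X
    (8,2)@(17, 5): e=[49,58,-13] → .
    (4,3)@(9, 7): e=[-23,38,79] → .
    (5,3)@(11, 7): e=[-13,46,61] → .
  covered (12 px):
    . . . . X X . . . . .
    . . . X X X X . . . .
    . . . . X X X X . . .
    . . . . . . . X X . .
    . . . . . . . . . . .
    . . . . . . . . . . .

Z-buffer (winner per pixel, '.' = empty):
  . . 2 2 4 4 . . . . .
  . . 0 4 4 4 4 . . . .
  . . 1 1 4 4 4 4 . . .
  . . . 1 1 3 3 4 4 . .
  . . . . 3 3 1 1 1 . .
  . . . . . . . . . 1 .

Result: 4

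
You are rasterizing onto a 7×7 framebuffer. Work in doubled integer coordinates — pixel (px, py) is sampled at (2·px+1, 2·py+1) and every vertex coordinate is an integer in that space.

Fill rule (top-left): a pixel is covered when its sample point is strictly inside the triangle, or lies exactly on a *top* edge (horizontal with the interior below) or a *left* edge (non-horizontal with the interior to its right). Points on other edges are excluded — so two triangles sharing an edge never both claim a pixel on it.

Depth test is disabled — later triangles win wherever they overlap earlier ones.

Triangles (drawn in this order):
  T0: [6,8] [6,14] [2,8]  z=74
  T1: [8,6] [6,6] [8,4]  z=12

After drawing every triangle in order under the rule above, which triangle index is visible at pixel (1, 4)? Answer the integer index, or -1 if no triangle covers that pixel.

T0:
  2·area = 24
  edge (6, 8)→(6, 14): d=(0,6) right/bottom  bias=-1
  edge (6, 14)→(2, 8): d=(-4,-6) top-left  bias=+0
  edge (2, 8)→(6, 8): d=(4,0) top-left  bias=+0
    (1,4)@(3, 9): e=[18,2,4] → X
    (2,4)@(5, 9): e=[6,14,4] → X
    (3,4)@(7, 9): e=[-6,26,4] → .
    (1,5)@(3, 11): e=[18,-6,12] → .
    (2,5)@(5, 11): e=[6,6,12] → X
    (3,5)@(7, 11): e=[-6,18,12] → .
    (2,6)@(5, 13): e=[6,-2,20] → .
  covered (3 px):
    . . . . . . .
    . . . . . . .
    . . . . . . .
    . . . . . . .
    . X X . . . .
    . . X . . . .
    . . . . . . .
T1:
  2·area = 4
  edge (8, 6)→(6, 6): d=(-2,0) right/bottom  bias=-1
  edge (6, 6)→(8, 4): d=(2,-2) top-left  bias=+0
  edge (8, 4)→(8, 6): d=(0,2) right/bottom  bias=-1
    (5,0)@(11, 1): e=[10,0,-6] → .  [on edge]
    (4,1)@(9, 3): e=[6,0,-2] → .  [on edge]
    (3,2)@(7, 5): e=[2,0,2] → X  [on edge]
    (4,2)@(9, 5): e=[2,4,-2] → .
    (2,3)@(5, 7): e=[-2,0,6] → .  [on edge]
    (3,3)@(7, 7): e=[-2,4,2] → .
    (1,4)@(3, 9): e=[-6,0,10] → .  [on edge]
    (0,5)@(1, 11): e=[-10,0,14] → .  [on edge]
  covered (1 px):
    . . . . . . .
    . . . . . . .
    . . . X . . .
    . . . . . . .
    . . . . . . .
    . . . . . . .
    . . . . . . .

Z-buffer (winner per pixel, '.' = empty):
  . . . . . . .
  . . . . . . .
  . . . 1 . . .
  . . . . . . .
  . 0 0 . . . .
  . . 0 . . . .
  . . . . . . .

Final: 0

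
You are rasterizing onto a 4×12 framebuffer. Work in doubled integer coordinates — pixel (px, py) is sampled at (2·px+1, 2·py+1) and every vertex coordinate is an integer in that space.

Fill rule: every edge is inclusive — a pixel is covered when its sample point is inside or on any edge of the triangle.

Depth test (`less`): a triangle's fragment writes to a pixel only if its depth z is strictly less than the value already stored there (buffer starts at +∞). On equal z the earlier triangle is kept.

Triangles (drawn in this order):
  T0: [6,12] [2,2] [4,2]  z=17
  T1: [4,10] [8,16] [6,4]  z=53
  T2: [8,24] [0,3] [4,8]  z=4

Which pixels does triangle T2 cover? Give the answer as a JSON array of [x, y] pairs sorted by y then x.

T0:
  2·area = 20
  edge (6, 12)→(2, 2): d=(-4,-10) inclusive
  edge (2, 2)→(4, 2): d=(2,0) inclusive
  edge (4, 2)→(6, 12): d=(2,10) inclusive
    (1,1)@(3, 3): e=[6,2,12] → █
    (2,1)@(5, 3): e=[26,2,-8] → ·
    (1,2)@(3, 5): e=[-2,6,16] → ·
    (2,3)@(5, 7): e=[10,10,0] → █  [on edge]
    (3,3)@(7, 7): e=[30,10,-20] → ·
    (2,4)@(5, 9): e=[2,14,4] → █
    (3,4)@(7, 9): e=[22,14,-16] → ·
    (2,5)@(5, 11): e=[-6,18,8] → ·
    (3,8)@(7, 17): e=[-10,30,0] → ·  [on edge]
  covered (3 px):
    · · · ·
    · █ · ·
    · · · ·
    · · █ ·
    · · █ ·
    · · · ·
    · · · ·
    · · · ·
    · · · ·
    · · · ·
    · · · ·
    · · · ·
T1:
  2·area = 36  (B↔C swapped to make it positive)
  edge (4, 10)→(6, 4): d=(2,-6) inclusive
  edge (6, 4)→(8, 16): d=(2,12) inclusive
  edge (8, 16)→(4, 10): d=(-4,-6) inclusive
    (3,0)@(7, 1): e=[0,-18,54] → ·  [on edge]
    (2,3)@(5, 7): e=[0,18,18] → █  [on edge]
    (3,3)@(7, 7): e=[12,-6,30] → ·
    (2,4)@(5, 9): e=[4,22,10] → █
    (3,4)@(7, 9): e=[16,-2,22] → ·
    (2,5)@(5, 11): e=[8,26,2] → █
    (3,5)@(7, 11): e=[20,2,14] → █
    (1,6)@(3, 13): e=[0,54,-18] → ·  [on edge]
    (2,6)@(5, 13): e=[12,30,-6] → ·
    (3,6)@(7, 13): e=[24,6,6] → █
    (3,7)@(7, 15): e=[28,10,-2] → ·
    (0,9)@(1, 19): e=[0,90,-54] → ·  [on edge]
  covered (5 px):
    · · · ·
    · · · ·
    · · · ·
    · · █ ·
    · · █ ·
    · · █ █
    · · · █
    · · · ·
    · · · ·
    · · · ·
    · · · ·
    · · · ·
T2:
  2·area = 44
  edge (8, 24)→(0, 3): d=(-8,-21) inclusive
  edge (0, 3)→(4, 8): d=(4,5) inclusive
  edge (4, 8)→(8, 24): d=(4,16) inclusive
    (0,2)@(1, 5): e=[5,3,36] → █
    (1,2)@(3, 5): e=[47,-7,4] → ·
    (0,3)@(1, 7): e=[-11,11,44] → ·
    (1,3)@(3, 7): e=[31,1,12] → █
    (2,3)@(5, 7): e=[73,-9,-20] → ·
    (1,4)@(3, 9): e=[15,9,20] → █
    (2,4)@(5, 9): e=[57,-1,-12] → ·
    (1,5)@(3, 11): e=[-1,17,28] → ·
    (2,6)@(5, 13): e=[25,15,4] → █
    (3,6)@(7, 13): e=[67,5,-28] → ·
    (2,7)@(5, 15): e=[9,23,12] → █
    (3,7)@(7, 15): e=[51,13,-20] → ·
  covered (6 px):
    · · · ·
    · · · ·
    █ · · ·
    · █ · ·
    · █ · ·
    · · · ·
    · · █ ·
    · · █ ·
    · · · ·
    · · · ·
    · · · █
    · · · ·

Answer: [[0,2],[1,3],[1,4],[2,6],[2,7],[3,10]]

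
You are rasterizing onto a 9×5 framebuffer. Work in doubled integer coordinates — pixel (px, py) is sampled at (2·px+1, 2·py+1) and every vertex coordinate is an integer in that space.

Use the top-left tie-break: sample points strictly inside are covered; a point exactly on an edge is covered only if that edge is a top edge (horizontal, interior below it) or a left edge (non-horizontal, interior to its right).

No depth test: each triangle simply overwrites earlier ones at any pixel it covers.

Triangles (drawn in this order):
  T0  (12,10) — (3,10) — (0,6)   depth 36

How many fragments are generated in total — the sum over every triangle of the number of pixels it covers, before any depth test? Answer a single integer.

T0:
  2·area = 36
  edge (12, 10)→(3, 10): d=(-9,0) right/bottom  bias=-1
  edge (3, 10)→(0, 6): d=(-3,-4) top-left  bias=+0
  edge (0, 6)→(12, 10): d=(12,4) right/bottom  bias=-1
    (0,3)@(1, 7): e=[27,1,8] → █
    (1,3)@(3, 7): e=[27,9,0] → ·  [on edge]
    (0,4)@(1, 9): e=[9,-5,32] → ·
    (1,4)@(3, 9): e=[9,3,24] → █
    (2,4)@(5, 9): e=[9,11,16] → █
    (3,4)@(7, 9): e=[9,19,8] → █
    (4,4)@(9, 9): e=[9,27,0] → ·  [on edge]
  covered (4 px):
    · · · · · · · · ·
    · · · · · · · · ·
    · · · · · · · · ·
    █ · · · · · · · ·
    · █ █ █ · · · · ·

Answer: 4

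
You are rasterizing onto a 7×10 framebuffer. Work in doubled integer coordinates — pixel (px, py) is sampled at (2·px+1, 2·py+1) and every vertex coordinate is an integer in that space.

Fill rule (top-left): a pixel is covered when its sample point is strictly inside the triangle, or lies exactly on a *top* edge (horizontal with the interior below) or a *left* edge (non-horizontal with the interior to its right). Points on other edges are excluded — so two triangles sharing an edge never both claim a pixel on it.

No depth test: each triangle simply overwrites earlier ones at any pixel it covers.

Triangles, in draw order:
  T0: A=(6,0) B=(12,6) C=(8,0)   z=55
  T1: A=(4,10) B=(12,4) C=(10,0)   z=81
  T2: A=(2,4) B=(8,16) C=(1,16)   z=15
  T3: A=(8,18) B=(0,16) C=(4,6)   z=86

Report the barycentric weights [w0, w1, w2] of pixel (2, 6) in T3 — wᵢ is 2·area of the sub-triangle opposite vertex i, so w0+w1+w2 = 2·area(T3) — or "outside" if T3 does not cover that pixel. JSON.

T0:
  2·area = 12  (B↔C swapped to make it positive)
  edge (6, 0)→(8, 0): d=(2,0) top-left  bias=+0
  edge (8, 0)→(12, 6): d=(4,6) right/bottom  bias=-1
  edge (12, 6)→(6, 0): d=(-6,-6) top-left  bias=+0
    (3,0)@(7, 1): e=[2,10,0] → #  [on edge]
    (4,0)@(9, 1): e=[2,-2,12] → ·
    (3,1)@(7, 3): e=[6,18,-12] → ·
    (4,1)@(9, 3): e=[6,6,0] → #  [on edge]
    (5,1)@(11, 3): e=[6,-6,12] → ·
    (4,2)@(9, 5): e=[10,14,-12] → ·
    (5,2)@(11, 5): e=[10,2,0] → #  [on edge]
    (6,2)@(13, 5): e=[10,-10,12] → ·
    (5,3)@(11, 7): e=[14,10,-12] → ·
    (6,3)@(13, 7): e=[14,-2,0] → ·  [on edge]
  covered (3 px):
    · · · # · · ·
    · · · · # · ·
    · · · · · # ·
    · · · · · · ·
    · · · · · · ·
    · · · · · · ·
    · · · · · · ·
    · · · · · · ·
    · · · · · · ·
    · · · · · · ·
T1:
  2·area = 44  (B↔C swapped to make it positive)
  edge (4, 10)→(10, 0): d=(6,-10) top-left  bias=+0
  edge (10, 0)→(12, 4): d=(2,4) right/bottom  bias=-1
  edge (12, 4)→(4, 10): d=(-8,6) right/bottom  bias=-1
    (4,1)@(9, 3): e=[8,10,26] → #
    (5,1)@(11, 3): e=[28,2,14] → #
    (6,1)@(13, 3): e=[48,-6,2] → ·
    (3,2)@(7, 5): e=[0,22,22] → #  [on edge]
    (5,2)@(11, 5): e=[40,6,-2] → ·
    (3,3)@(7, 7): e=[12,26,6] → #
    (4,3)@(9, 7): e=[32,18,-6] → ·
    (2,4)@(5, 9): e=[4,38,2] → #
    (3,4)@(7, 9): e=[24,30,-10] → ·
    (2,5)@(5, 11): e=[16,42,-14] → ·
    (0,7)@(1, 15): e=[0,66,-22] → ·  [on edge]
  covered (6 px):
    · · · · · · ·
    · · · · # # ·
    · · · # # · ·
    · · · # · · ·
    · · # · · · ·
    · · · · · · ·
    · · · · · · ·
    · · · · · · ·
    · · · · · · ·
    · · · · · · ·
T2:
  2·area = 84
  edge (2, 4)→(8, 16): d=(6,12) right/bottom  bias=-1
  edge (8, 16)→(1, 16): d=(-7,0) right/bottom  bias=-1
  edge (1, 16)→(2, 4): d=(1,-12) top-left  bias=+0
    (1,3)@(3, 7): e=[6,63,15] → #
    (2,3)@(5, 7): e=[-18,63,39] → ·
    (1,4)@(3, 9): e=[18,49,17] → #
    (2,4)@(5, 9): e=[-6,49,41] → ·
    (1,5)@(3, 11): e=[30,35,19] → #
    (2,5)@(5, 11): e=[6,35,43] → #
    (3,5)@(7, 11): e=[-18,35,67] → ·
    (1,6)@(3, 13): e=[42,21,21] → #
    (3,6)@(7, 13): e=[-6,21,69] → ·
    (1,7)@(3, 15): e=[54,7,23] → #
    (3,7)@(7, 15): e=[6,7,71] → #
    (4,7)@(9, 15): e=[-18,7,95] → ·
  covered (9 px):
    · · · · · · ·
    · · · · · · ·
    · · · · · · ·
    · # · · · · ·
    · # · · · · ·
    · # # · · · ·
    · # # · · · ·
    · # # # · · ·
    · · · · · · ·
    · · · · · · ·
T3:
  2·area = 88
  edge (8, 18)→(0, 16): d=(-8,-2) top-left  bias=+0
  edge (0, 16)→(4, 6): d=(4,-10) top-left  bias=+0
  edge (4, 6)→(8, 18): d=(4,12) right/bottom  bias=-1
    (1,1)@(3, 3): e=[110,-22,0] → ·  [on edge]
    (1,4)@(3, 9): e=[62,2,24] → #
    (2,4)@(5, 9): e=[66,22,0] → ·  [on edge]
    (1,5)@(3, 11): e=[46,10,32] → #
    (2,5)@(5, 11): e=[50,30,8] → #
    (3,5)@(7, 11): e=[54,50,-16] → ·
    (1,6)@(3, 13): e=[30,18,40] → #
    (3,6)@(7, 13): e=[38,58,-8] → ·
    (0,7)@(1, 15): e=[10,6,72] → #
    (3,7)@(7, 15): e=[22,66,0] → ·  [on edge]
    (0,8)@(1, 17): e=[-6,14,80] → ·
    (1,8)@(3, 17): e=[-2,34,56] → ·
  covered (10 px):
    · · · · · · ·
    · · · · · · ·
    · · · · · · ·
    · · · · · · ·
    · # · · · · ·
    · # # · · · ·
    · # # · · · ·
    # # # · · · ·
    · · # # · · ·
    · · · · · · ·

Final: [38,16,34]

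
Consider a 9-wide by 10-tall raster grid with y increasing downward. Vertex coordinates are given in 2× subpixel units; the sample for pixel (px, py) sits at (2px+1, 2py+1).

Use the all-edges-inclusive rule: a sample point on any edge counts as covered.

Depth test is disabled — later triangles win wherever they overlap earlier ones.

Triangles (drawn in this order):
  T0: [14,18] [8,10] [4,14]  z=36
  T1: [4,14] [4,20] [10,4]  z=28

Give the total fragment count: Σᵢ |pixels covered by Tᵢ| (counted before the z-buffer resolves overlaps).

T0:
  2·area = 56  (B↔C swapped to make it positive)
  edge (14, 18)→(4, 14): d=(-10,-4) inclusive
  edge (4, 14)→(8, 10): d=(4,-4) inclusive
  edge (8, 10)→(14, 18): d=(6,8) inclusive
    (8,0)@(17, 1): e=[182,0,-126] → ·  [on edge]
    (7,1)@(15, 3): e=[154,0,-98] → ·  [on edge]
    (6,2)@(13, 5): e=[126,0,-70] → ·  [on edge]
    (5,3)@(11, 7): e=[98,0,-42] → ·  [on edge]
    (4,4)@(9, 9): e=[70,0,-14] → ·  [on edge]
    (3,5)@(7, 11): e=[42,0,14] → #  [on edge]
    (4,5)@(9, 11): e=[50,8,-2] → ·
    (2,6)@(5, 13): e=[14,0,42] → #  [on edge]
    (4,6)@(9, 13): e=[30,16,10] → #
    (5,6)@(11, 13): e=[38,24,-6] → ·
    (1,7)@(3, 15): e=[-14,0,70] → ·  [on edge]
    (2,7)@(5, 15): e=[-6,8,54] → ·
    (0,8)@(1, 17): e=[-42,0,98] → ·  [on edge]
  covered (8 px):
    · · · · · · · · ·
    · · · · · · · · ·
    · · · · · · · · ·
    · · · · · · · · ·
    · · · · · · · · ·
    · · · # · · · · ·
    · · # # # · · · ·
    · · · # # # · · ·
    · · · · · · # · ·
    · · · · · · · · ·
T1:
  2·area = 36  (B↔C swapped to make it positive)
  edge (4, 14)→(10, 4): d=(6,-10) inclusive
  edge (10, 4)→(4, 20): d=(-6,16) inclusive
  edge (4, 20)→(4, 14): d=(0,-6) inclusive
    (3,4)@(7, 9): e=[0,18,18] → #  [on edge]
    (4,4)@(9, 9): e=[20,-14,30] → ·
    (3,5)@(7, 11): e=[12,6,18] → #
    (4,5)@(9, 11): e=[32,-26,30] → ·
    (2,6)@(5, 13): e=[4,26,6] → #
    (3,6)@(7, 13): e=[24,-6,18] → ·
    (2,7)@(5, 15): e=[16,14,6] → #
    (3,7)@(7, 15): e=[36,-18,18] → ·
    (2,8)@(5, 17): e=[28,2,6] → #
    (3,8)@(7, 17): e=[48,-30,18] → ·
    (0,9)@(1, 19): e=[0,54,-18] → ·  [on edge]
    (2,9)@(5, 19): e=[40,-10,6] → ·
  covered (5 px):
    · · · · · · · · ·
    · · · · · · · · ·
    · · · · · · · · ·
    · · · · · · · · ·
    · · · # · · · · ·
    · · · # · · · · ·
    · · # · · · · · ·
    · · # · · · · · ·
    · · # · · · · · ·
    · · · · · · · · ·

Result: 13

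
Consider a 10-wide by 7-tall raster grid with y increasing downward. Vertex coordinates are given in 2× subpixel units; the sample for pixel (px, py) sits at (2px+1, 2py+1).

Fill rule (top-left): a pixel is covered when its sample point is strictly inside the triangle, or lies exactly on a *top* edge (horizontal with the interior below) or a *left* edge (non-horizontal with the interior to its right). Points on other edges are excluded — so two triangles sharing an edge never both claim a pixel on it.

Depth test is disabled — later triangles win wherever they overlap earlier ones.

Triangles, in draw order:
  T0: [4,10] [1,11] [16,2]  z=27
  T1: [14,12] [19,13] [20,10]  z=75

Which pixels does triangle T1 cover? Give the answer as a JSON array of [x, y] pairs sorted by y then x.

T0:
  2·area = 12
  edge (4, 10)→(1, 11): d=(-3,1) right/bottom  bias=-1
  edge (1, 11)→(16, 2): d=(15,-9) top-left  bias=+0
  edge (16, 2)→(4, 10): d=(-12,8) right/bottom  bias=-1
    (5,2)@(11, 5): e=[8,0,4] → █  [on edge]
    (6,2)@(13, 5): e=[6,18,-12] → ·
    (9,2)@(19, 5): e=[0,72,-60] → ·  [on edge]
    (5,3)@(11, 7): e=[2,30,-20] → ·
    (6,3)@(13, 7): e=[0,48,-36] → ·  [on edge]
    (2,4)@(5, 9): e=[2,6,4] → █
    (3,4)@(7, 9): e=[0,24,-12] → ·  [on edge]
    (0,5)@(1, 11): e=[0,0,12] → ·  [on edge]
    (2,5)@(5, 11): e=[-4,36,-20] → ·
  covered (2 px):
    · · · · · · · · · ·
    · · · · · · · · · ·
    · · · · · █ · · · ·
    · · · · · · · · · ·
    · · █ · · · · · · ·
    · · · · · · · · · ·
    · · · · · · · · · ·
T1:
  2·area = 16  (B↔C swapped to make it positive)
  edge (14, 12)→(20, 10): d=(6,-2) top-left  bias=+0
  edge (20, 10)→(19, 13): d=(-1,3) right/bottom  bias=-1
  edge (19, 13)→(14, 12): d=(-5,-1) top-left  bias=+0
    (4,5)@(9, 11): e=[-16,32,0] → ·  [on edge]
    (8,5)@(17, 11): e=[0,8,8] → █  [on edge]
    (9,5)@(19, 11): e=[4,2,10] → █
    (5,6)@(11, 13): e=[0,24,-8] → ·  [on edge]
    (8,6)@(17, 13): e=[12,6,-2] → ·
    (9,6)@(19, 13): e=[16,0,0] → ·  [on edge]
  covered (2 px):
    · · · · · · · · · ·
    · · · · · · · · · ·
    · · · · · · · · · ·
    · · · · · · · · · ·
    · · · · · · · · · ·
    · · · · · · · · █ █
    · · · · · · · · · ·

Final: [[8,5],[9,5]]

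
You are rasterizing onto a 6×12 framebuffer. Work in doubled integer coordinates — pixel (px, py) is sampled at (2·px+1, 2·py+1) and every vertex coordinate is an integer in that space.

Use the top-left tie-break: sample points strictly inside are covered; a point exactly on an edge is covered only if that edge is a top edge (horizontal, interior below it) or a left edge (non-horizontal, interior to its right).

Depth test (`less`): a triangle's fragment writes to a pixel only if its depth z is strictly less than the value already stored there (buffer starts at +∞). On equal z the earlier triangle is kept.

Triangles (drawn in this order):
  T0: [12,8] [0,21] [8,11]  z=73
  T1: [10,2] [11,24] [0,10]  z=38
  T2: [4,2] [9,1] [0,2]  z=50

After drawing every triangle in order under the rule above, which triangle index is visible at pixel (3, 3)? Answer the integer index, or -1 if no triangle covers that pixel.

T0:
  2·area = 16
  edge (12, 8)→(0, 21): d=(-12,13) right/bottom  bias=-1
  edge (0, 21)→(8, 11): d=(8,-10) top-left  bias=+0
  edge (8, 11)→(12, 8): d=(4,-3) top-left  bias=+0
    (5,4)@(11, 9): e=[1,14,1] → X
    (4,5)@(9, 11): e=[3,10,3] → X
    (5,5)@(11, 11): e=[-23,30,9] → .
    (3,6)@(7, 13): e=[5,6,5] → X
    (4,6)@(9, 13): e=[-21,26,11] → .
    (2,7)@(5, 15): e=[7,2,7] → X
    (3,7)@(7, 15): e=[-19,22,13] → .
    (2,8)@(5, 17): e=[-17,18,15] → .
  covered (4 px):
    . . . . . .
    . . . . . .
    . . . . . .
    . . . . . .
    . . . . . X
    . . . . X .
    . . . X . .
    . . X . . .
    . . . . . .
    . . . . . .
    . . . . . .
    . . . . . .
T1:
  2·area = 228
  edge (10, 2)→(11, 24): d=(1,22) right/bottom  bias=-1
  edge (11, 24)→(0, 10): d=(-11,-14) top-left  bias=+0
  edge (0, 10)→(10, 2): d=(10,-8) top-left  bias=+0
    (4,1)@(9, 3): e=[23,203,2] → X
    (5,1)@(11, 3): e=[-21,231,18] → .
    (3,2)@(7, 5): e=[69,153,6] → X
    (5,2)@(11, 5): e=[-19,209,38] → .
    (2,3)@(5, 7): e=[115,103,10] → X
    (5,3)@(11, 7): e=[-17,187,58] → .
    (1,4)@(3, 9): e=[161,53,14] → X
    (5,4)@(11, 9): e=[-15,165,78] → .
    (0,5)@(1, 11): e=[207,3,18] → X
    (5,5)@(11, 11): e=[-13,143,98] → .
    (0,6)@(1, 13): e=[209,-19,38] → .
    (1,6)@(3, 13): e=[165,9,54] → X
  covered (26 px):
    . . . . . .
    . . . . X .
    . . . X X .
    . . X X X .
    . X X X X .
    X X X X X .
    . X X X X .
    . . X X X .
    . . . X X .
    . . . . X .
    . . . . X .
    . . . . . .
T2:
  2·area = 4  (B↔C swapped to make it positive)
  edge (4, 2)→(0, 2): d=(-4,0) right/bottom  bias=-1
  edge (0, 2)→(9, 1): d=(9,-1) top-left  bias=+0
  edge (9, 1)→(4, 2): d=(-5,1) right/bottom  bias=-1
    (4,0)@(9, 1): e=[4,0,0] → .  [on edge]
  covered (0 px):
    . . . . . .
    . . . . . .
    . . . . . .
    . . . . . .
    . . . . . .
    . . . . . .
    . . . . . .
    . . . . . .
    . . . . . .
    . . . . . .
    . . . . . .
    . . . . . .

Z-buffer (winner per pixel, '.' = empty):
  . . . . . .
  . . . . 1 .
  . . . 1 1 .
  . . 1 1 1 .
  . 1 1 1 1 0
  1 1 1 1 1 .
  . 1 1 1 1 .
  . . 1 1 1 .
  . . . 1 1 .
  . . . . 1 .
  . . . . 1 .
  . . . . . .

Answer: 1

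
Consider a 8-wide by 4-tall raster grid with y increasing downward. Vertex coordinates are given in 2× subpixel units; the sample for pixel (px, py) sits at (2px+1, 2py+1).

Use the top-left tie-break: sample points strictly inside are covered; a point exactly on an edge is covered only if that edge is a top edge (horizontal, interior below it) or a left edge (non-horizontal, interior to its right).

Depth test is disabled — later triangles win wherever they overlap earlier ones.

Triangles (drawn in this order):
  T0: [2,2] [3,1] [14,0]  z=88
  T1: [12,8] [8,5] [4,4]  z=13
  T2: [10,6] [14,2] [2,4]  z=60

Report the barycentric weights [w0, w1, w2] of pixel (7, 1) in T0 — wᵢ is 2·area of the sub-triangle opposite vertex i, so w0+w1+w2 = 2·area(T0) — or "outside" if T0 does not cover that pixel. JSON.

T0:
  2·area = 10
  edge (2, 2)→(3, 1): d=(1,-1) top-left  bias=+0
  edge (3, 1)→(14, 0): d=(11,-1) top-left  bias=+0
  edge (14, 0)→(2, 2): d=(-12,2) right/bottom  bias=-1
    (1,0)@(3, 1): e=[0,0,10] → #  [on edge]
    (2,0)@(5, 1): e=[2,2,6] → #
    (3,0)@(7, 1): e=[4,4,2] → #
    (4,0)@(9, 1): e=[6,6,-2] → ·
    (0,1)@(1, 3): e=[0,20,-10] → ·  [on edge]
    (1,1)@(3, 3): e=[2,22,-14] → ·
    (2,1)@(5, 3): e=[4,24,-18] → ·
    (3,1)@(7, 3): e=[6,26,-22] → ·
  covered (3 px):
    · # # # · · · ·
    · · · · · · · ·
    · · · · · · · ·
    · · · · · · · ·
T1:
  2·area = 8  (B↔C swapped to make it positive)
  edge (12, 8)→(4, 4): d=(-8,-4) top-left  bias=+0
  edge (4, 4)→(8, 5): d=(4,1) right/bottom  bias=-1
  edge (8, 5)→(12, 8): d=(4,3) right/bottom  bias=-1
    (3,2)@(7, 5): e=[4,1,3] → #
    (4,2)@(9, 5): e=[12,-1,-3] → ·
    (3,3)@(7, 7): e=[-12,9,11] → ·
  covered (1 px):
    · · · · · · · ·
    · · · · · · · ·
    · · · # · · · ·
    · · · · · · · ·
T2:
  2·area = 40  (B↔C swapped to make it positive)
  edge (10, 6)→(2, 4): d=(-8,-2) top-left  bias=+0
  edge (2, 4)→(14, 2): d=(12,-2) top-left  bias=+0
  edge (14, 2)→(10, 6): d=(-4,4) right/bottom  bias=-1
    (7,0)@(15, 1): e=[50,-10,0] → ·  [on edge]
    (4,1)@(9, 3): e=[22,2,16] → #
    (5,1)@(11, 3): e=[26,6,8] → #
    (6,1)@(13, 3): e=[30,10,0] → ·  [on edge]
    (3,2)@(7, 5): e=[2,22,16] → #
    (5,2)@(11, 5): e=[10,30,0] → ·  [on edge]
    (3,3)@(7, 7): e=[-14,46,8] → ·
    (4,3)@(9, 7): e=[-10,50,0] → ·  [on edge]
  covered (4 px):
    · · · · · · · ·
    · · · · # # · ·
    · · · # # · · ·
    · · · · · · · ·

Result: "outside"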